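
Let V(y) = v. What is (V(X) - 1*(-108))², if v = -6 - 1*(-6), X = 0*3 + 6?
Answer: 11664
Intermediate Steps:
X = 6 (X = 0 + 6 = 6)
v = 0 (v = -6 + 6 = 0)
V(y) = 0
(V(X) - 1*(-108))² = (0 - 1*(-108))² = (0 + 108)² = 108² = 11664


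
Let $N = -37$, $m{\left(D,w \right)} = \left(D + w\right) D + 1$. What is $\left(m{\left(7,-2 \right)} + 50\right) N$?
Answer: $-3182$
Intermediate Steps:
$m{\left(D,w \right)} = 1 + D \left(D + w\right)$ ($m{\left(D,w \right)} = D \left(D + w\right) + 1 = 1 + D \left(D + w\right)$)
$\left(m{\left(7,-2 \right)} + 50\right) N = \left(\left(1 + 7^{2} + 7 \left(-2\right)\right) + 50\right) \left(-37\right) = \left(\left(1 + 49 - 14\right) + 50\right) \left(-37\right) = \left(36 + 50\right) \left(-37\right) = 86 \left(-37\right) = -3182$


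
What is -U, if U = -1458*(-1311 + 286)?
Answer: -1494450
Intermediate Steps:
U = 1494450 (U = -1458*(-1025) = 1494450)
-U = -1*1494450 = -1494450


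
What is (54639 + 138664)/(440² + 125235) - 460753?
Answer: -13354908132/28985 ≈ -4.6075e+5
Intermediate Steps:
(54639 + 138664)/(440² + 125235) - 460753 = 193303/(193600 + 125235) - 460753 = 193303/318835 - 460753 = 193303*(1/318835) - 460753 = 17573/28985 - 460753 = -13354908132/28985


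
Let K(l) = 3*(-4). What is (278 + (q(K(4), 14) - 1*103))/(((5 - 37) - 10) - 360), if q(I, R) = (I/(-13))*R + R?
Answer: -875/1742 ≈ -0.50230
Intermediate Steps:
K(l) = -12
q(I, R) = R - I*R/13 (q(I, R) = (I*(-1/13))*R + R = (-I/13)*R + R = -I*R/13 + R = R - I*R/13)
(278 + (q(K(4), 14) - 1*103))/(((5 - 37) - 10) - 360) = (278 + ((1/13)*14*(13 - 1*(-12)) - 1*103))/(((5 - 37) - 10) - 360) = (278 + ((1/13)*14*(13 + 12) - 103))/((-32 - 10) - 360) = (278 + ((1/13)*14*25 - 103))/(-42 - 360) = (278 + (350/13 - 103))/(-402) = (278 - 989/13)*(-1/402) = (2625/13)*(-1/402) = -875/1742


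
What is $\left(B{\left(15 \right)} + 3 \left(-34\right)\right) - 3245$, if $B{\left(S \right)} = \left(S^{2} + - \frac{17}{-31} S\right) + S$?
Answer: $- \frac{96062}{31} \approx -3098.8$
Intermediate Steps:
$B{\left(S \right)} = S^{2} + \frac{48 S}{31}$ ($B{\left(S \right)} = \left(S^{2} + \left(-17\right) \left(- \frac{1}{31}\right) S\right) + S = \left(S^{2} + \frac{17 S}{31}\right) + S = S^{2} + \frac{48 S}{31}$)
$\left(B{\left(15 \right)} + 3 \left(-34\right)\right) - 3245 = \left(\frac{1}{31} \cdot 15 \left(48 + 31 \cdot 15\right) + 3 \left(-34\right)\right) - 3245 = \left(\frac{1}{31} \cdot 15 \left(48 + 465\right) - 102\right) - 3245 = \left(\frac{1}{31} \cdot 15 \cdot 513 - 102\right) - 3245 = \left(\frac{7695}{31} - 102\right) - 3245 = \frac{4533}{31} - 3245 = - \frac{96062}{31}$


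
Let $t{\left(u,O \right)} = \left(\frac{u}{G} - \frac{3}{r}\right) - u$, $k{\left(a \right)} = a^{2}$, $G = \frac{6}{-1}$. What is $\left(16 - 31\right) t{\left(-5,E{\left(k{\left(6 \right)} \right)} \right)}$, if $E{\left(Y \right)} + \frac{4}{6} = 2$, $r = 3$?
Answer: $- \frac{145}{2} \approx -72.5$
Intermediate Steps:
$G = -6$ ($G = 6 \left(-1\right) = -6$)
$E{\left(Y \right)} = \frac{4}{3}$ ($E{\left(Y \right)} = - \frac{2}{3} + 2 = \frac{4}{3}$)
$t{\left(u,O \right)} = -1 - \frac{7 u}{6}$ ($t{\left(u,O \right)} = \left(\frac{u}{-6} - \frac{3}{3}\right) - u = \left(u \left(- \frac{1}{6}\right) - 1\right) - u = \left(- \frac{u}{6} - 1\right) - u = \left(-1 - \frac{u}{6}\right) - u = -1 - \frac{7 u}{6}$)
$\left(16 - 31\right) t{\left(-5,E{\left(k{\left(6 \right)} \right)} \right)} = \left(16 - 31\right) \left(-1 - - \frac{35}{6}\right) = - 15 \left(-1 + \frac{35}{6}\right) = \left(-15\right) \frac{29}{6} = - \frac{145}{2}$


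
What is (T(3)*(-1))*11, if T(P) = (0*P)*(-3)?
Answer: 0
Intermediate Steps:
T(P) = 0 (T(P) = 0*(-3) = 0)
(T(3)*(-1))*11 = (0*(-1))*11 = 0*11 = 0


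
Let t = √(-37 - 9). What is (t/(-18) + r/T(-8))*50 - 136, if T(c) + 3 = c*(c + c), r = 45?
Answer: -118 - 25*I*√46/9 ≈ -118.0 - 18.84*I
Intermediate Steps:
t = I*√46 (t = √(-46) = I*√46 ≈ 6.7823*I)
T(c) = -3 + 2*c² (T(c) = -3 + c*(c + c) = -3 + c*(2*c) = -3 + 2*c²)
(t/(-18) + r/T(-8))*50 - 136 = ((I*√46)/(-18) + 45/(-3 + 2*(-8)²))*50 - 136 = ((I*√46)*(-1/18) + 45/(-3 + 2*64))*50 - 136 = (-I*√46/18 + 45/(-3 + 128))*50 - 136 = (-I*√46/18 + 45/125)*50 - 136 = (-I*√46/18 + 45*(1/125))*50 - 136 = (-I*√46/18 + 9/25)*50 - 136 = (9/25 - I*√46/18)*50 - 136 = (18 - 25*I*√46/9) - 136 = -118 - 25*I*√46/9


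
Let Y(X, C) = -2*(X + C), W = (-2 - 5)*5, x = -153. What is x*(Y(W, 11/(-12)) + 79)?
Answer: -46155/2 ≈ -23078.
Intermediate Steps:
W = -35 (W = -7*5 = -35)
Y(X, C) = -2*C - 2*X (Y(X, C) = -2*(C + X) = -2*C - 2*X)
x*(Y(W, 11/(-12)) + 79) = -153*((-22/(-12) - 2*(-35)) + 79) = -153*((-22*(-1)/12 + 70) + 79) = -153*((-2*(-11/12) + 70) + 79) = -153*((11/6 + 70) + 79) = -153*(431/6 + 79) = -153*905/6 = -46155/2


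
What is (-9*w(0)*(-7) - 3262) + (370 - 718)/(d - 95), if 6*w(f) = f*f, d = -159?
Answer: -414100/127 ≈ -3260.6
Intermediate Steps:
w(f) = f²/6 (w(f) = (f*f)/6 = f²/6)
(-9*w(0)*(-7) - 3262) + (370 - 718)/(d - 95) = (-3*0²/2*(-7) - 3262) + (370 - 718)/(-159 - 95) = (-3*0/2*(-7) - 3262) - 348/(-254) = (-9*0*(-7) - 3262) - 348*(-1/254) = (0*(-7) - 3262) + 174/127 = (0 - 3262) + 174/127 = -3262 + 174/127 = -414100/127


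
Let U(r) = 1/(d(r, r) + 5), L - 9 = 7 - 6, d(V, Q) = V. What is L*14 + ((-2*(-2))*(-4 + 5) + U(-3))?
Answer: 289/2 ≈ 144.50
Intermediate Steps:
L = 10 (L = 9 + (7 - 6) = 9 + 1 = 10)
U(r) = 1/(5 + r) (U(r) = 1/(r + 5) = 1/(5 + r))
L*14 + ((-2*(-2))*(-4 + 5) + U(-3)) = 10*14 + ((-2*(-2))*(-4 + 5) + 1/(5 - 3)) = 140 + (4*1 + 1/2) = 140 + (4 + ½) = 140 + 9/2 = 289/2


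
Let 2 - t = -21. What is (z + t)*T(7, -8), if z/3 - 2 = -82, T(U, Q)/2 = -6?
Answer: 2604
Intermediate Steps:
t = 23 (t = 2 - 1*(-21) = 2 + 21 = 23)
T(U, Q) = -12 (T(U, Q) = 2*(-6) = -12)
z = -240 (z = 6 + 3*(-82) = 6 - 246 = -240)
(z + t)*T(7, -8) = (-240 + 23)*(-12) = -217*(-12) = 2604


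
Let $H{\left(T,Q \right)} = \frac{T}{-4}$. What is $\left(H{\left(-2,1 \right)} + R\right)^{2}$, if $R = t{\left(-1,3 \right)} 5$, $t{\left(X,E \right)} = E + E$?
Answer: $\frac{3721}{4} \approx 930.25$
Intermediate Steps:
$H{\left(T,Q \right)} = - \frac{T}{4}$ ($H{\left(T,Q \right)} = T \left(- \frac{1}{4}\right) = - \frac{T}{4}$)
$t{\left(X,E \right)} = 2 E$
$R = 30$ ($R = 2 \cdot 3 \cdot 5 = 6 \cdot 5 = 30$)
$\left(H{\left(-2,1 \right)} + R\right)^{2} = \left(\left(- \frac{1}{4}\right) \left(-2\right) + 30\right)^{2} = \left(\frac{1}{2} + 30\right)^{2} = \left(\frac{61}{2}\right)^{2} = \frac{3721}{4}$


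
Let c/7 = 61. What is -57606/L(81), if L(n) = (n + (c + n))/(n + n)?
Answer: -9332172/589 ≈ -15844.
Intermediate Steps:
c = 427 (c = 7*61 = 427)
L(n) = (427 + 2*n)/(2*n) (L(n) = (n + (427 + n))/(n + n) = (427 + 2*n)/((2*n)) = (427 + 2*n)*(1/(2*n)) = (427 + 2*n)/(2*n))
-57606/L(81) = -57606*81/(427/2 + 81) = -57606/((1/81)*(589/2)) = -57606/589/162 = -57606*162/589 = -9332172/589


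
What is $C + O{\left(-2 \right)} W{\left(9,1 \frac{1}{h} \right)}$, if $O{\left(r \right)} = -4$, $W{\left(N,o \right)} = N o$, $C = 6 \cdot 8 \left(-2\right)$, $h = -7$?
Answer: $- \frac{636}{7} \approx -90.857$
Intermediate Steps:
$C = -96$ ($C = 48 \left(-2\right) = -96$)
$C + O{\left(-2 \right)} W{\left(9,1 \frac{1}{h} \right)} = -96 - 4 \cdot 9 \cdot 1 \frac{1}{-7} = -96 - 4 \cdot 9 \cdot 1 \left(- \frac{1}{7}\right) = -96 - 4 \cdot 9 \left(- \frac{1}{7}\right) = -96 - - \frac{36}{7} = -96 + \frac{36}{7} = - \frac{636}{7}$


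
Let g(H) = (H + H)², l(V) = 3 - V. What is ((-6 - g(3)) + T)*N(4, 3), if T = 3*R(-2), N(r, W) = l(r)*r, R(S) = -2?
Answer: 192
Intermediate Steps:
N(r, W) = r*(3 - r) (N(r, W) = (3 - r)*r = r*(3 - r))
T = -6 (T = 3*(-2) = -6)
g(H) = 4*H² (g(H) = (2*H)² = 4*H²)
((-6 - g(3)) + T)*N(4, 3) = ((-6 - 4*3²) - 6)*(4*(3 - 1*4)) = ((-6 - 4*9) - 6)*(4*(3 - 4)) = ((-6 - 1*36) - 6)*(4*(-1)) = ((-6 - 36) - 6)*(-4) = (-42 - 6)*(-4) = -48*(-4) = 192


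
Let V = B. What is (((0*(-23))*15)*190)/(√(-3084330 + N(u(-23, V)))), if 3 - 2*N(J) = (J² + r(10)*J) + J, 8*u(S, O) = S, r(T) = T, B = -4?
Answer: 0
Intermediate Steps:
V = -4
u(S, O) = S/8
N(J) = 3/2 - 11*J/2 - J²/2 (N(J) = 3/2 - ((J² + 10*J) + J)/2 = 3/2 - (J² + 11*J)/2 = 3/2 + (-11*J/2 - J²/2) = 3/2 - 11*J/2 - J²/2)
(((0*(-23))*15)*190)/(√(-3084330 + N(u(-23, V)))) = (((0*(-23))*15)*190)/(√(-3084330 + (3/2 - 11*(-23)/16 - ((⅛)*(-23))²/2))) = ((0*15)*190)/(√(-3084330 + (3/2 - 11/2*(-23/8) - (-23/8)²/2))) = (0*190)/(√(-3084330 + (3/2 + 253/16 - ½*529/64))) = 0/(√(-3084330 + (3/2 + 253/16 - 529/128))) = 0/(√(-3084330 + 1687/128)) = 0/(√(-394792553/128)) = 0/((I*√789585106/16)) = 0*(-8*I*√789585106/394792553) = 0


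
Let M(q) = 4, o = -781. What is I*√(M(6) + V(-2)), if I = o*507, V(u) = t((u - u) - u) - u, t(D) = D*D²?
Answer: -395967*√14 ≈ -1.4816e+6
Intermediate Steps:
t(D) = D³
V(u) = -u - u³ (V(u) = ((u - u) - u)³ - u = (0 - u)³ - u = (-u)³ - u = -u³ - u = -u - u³)
I = -395967 (I = -781*507 = -395967)
I*√(M(6) + V(-2)) = -395967*√(4 + (-1*(-2) - 1*(-2)³)) = -395967*√(4 + (2 - 1*(-8))) = -395967*√(4 + (2 + 8)) = -395967*√(4 + 10) = -395967*√14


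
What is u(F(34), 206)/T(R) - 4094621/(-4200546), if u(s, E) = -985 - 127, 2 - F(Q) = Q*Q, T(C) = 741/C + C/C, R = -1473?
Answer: -573116356027/256233306 ≈ -2236.7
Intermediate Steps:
T(C) = 1 + 741/C (T(C) = 741/C + 1 = 1 + 741/C)
F(Q) = 2 - Q² (F(Q) = 2 - Q*Q = 2 - Q²)
u(s, E) = -1112
u(F(34), 206)/T(R) - 4094621/(-4200546) = -1112*(-1473/(741 - 1473)) - 4094621/(-4200546) = -1112/((-1/1473*(-732))) - 4094621*(-1/4200546) = -1112/244/491 + 4094621/4200546 = -1112*491/244 + 4094621/4200546 = -136498/61 + 4094621/4200546 = -573116356027/256233306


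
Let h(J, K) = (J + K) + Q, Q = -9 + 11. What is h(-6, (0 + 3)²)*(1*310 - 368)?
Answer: -290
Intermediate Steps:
Q = 2
h(J, K) = 2 + J + K (h(J, K) = (J + K) + 2 = 2 + J + K)
h(-6, (0 + 3)²)*(1*310 - 368) = (2 - 6 + (0 + 3)²)*(1*310 - 368) = (2 - 6 + 3²)*(310 - 368) = (2 - 6 + 9)*(-58) = 5*(-58) = -290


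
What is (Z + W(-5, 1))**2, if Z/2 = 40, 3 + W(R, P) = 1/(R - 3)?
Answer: 378225/64 ≈ 5909.8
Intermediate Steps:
W(R, P) = -3 + 1/(-3 + R) (W(R, P) = -3 + 1/(R - 3) = -3 + 1/(-3 + R))
Z = 80 (Z = 2*40 = 80)
(Z + W(-5, 1))**2 = (80 + (10 - 3*(-5))/(-3 - 5))**2 = (80 + (10 + 15)/(-8))**2 = (80 - 1/8*25)**2 = (80 - 25/8)**2 = (615/8)**2 = 378225/64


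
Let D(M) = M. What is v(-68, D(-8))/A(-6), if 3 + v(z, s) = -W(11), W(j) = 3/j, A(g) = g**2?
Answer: -1/11 ≈ -0.090909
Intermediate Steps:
v(z, s) = -36/11 (v(z, s) = -3 - 3/11 = -36/11)
v(-68, D(-8))/A(-6) = -36/(11*((-6)**2)) = -36/11/36 = -36/11*1/36 = -1/11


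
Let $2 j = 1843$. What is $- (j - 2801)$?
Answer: $\frac{3759}{2} \approx 1879.5$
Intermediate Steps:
$j = \frac{1843}{2}$ ($j = \frac{1}{2} \cdot 1843 = \frac{1843}{2} \approx 921.5$)
$- (j - 2801) = - (\frac{1843}{2} - 2801) = \left(-1\right) \left(- \frac{3759}{2}\right) = \frac{3759}{2}$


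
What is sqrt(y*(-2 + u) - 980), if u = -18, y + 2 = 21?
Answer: 4*I*sqrt(85) ≈ 36.878*I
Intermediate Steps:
y = 19 (y = -2 + 21 = 19)
sqrt(y*(-2 + u) - 980) = sqrt(19*(-2 - 18) - 980) = sqrt(19*(-20) - 980) = sqrt(-380 - 980) = sqrt(-1360) = 4*I*sqrt(85)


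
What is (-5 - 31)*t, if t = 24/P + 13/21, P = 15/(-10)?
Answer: 3876/7 ≈ 553.71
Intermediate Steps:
P = -3/2 (P = 15*(-1/10) = -3/2 ≈ -1.5000)
t = -323/21 (t = 24/(-3/2) + 13/21 = 24*(-2/3) + 13*(1/21) = -16 + 13/21 = -323/21 ≈ -15.381)
(-5 - 31)*t = (-5 - 31)*(-323/21) = -36*(-323/21) = 3876/7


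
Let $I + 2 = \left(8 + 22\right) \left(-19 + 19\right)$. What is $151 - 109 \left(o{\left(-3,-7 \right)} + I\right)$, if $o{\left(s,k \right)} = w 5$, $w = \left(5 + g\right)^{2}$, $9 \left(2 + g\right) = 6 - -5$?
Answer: $- \frac{757091}{81} \approx -9346.8$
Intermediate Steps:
$g = - \frac{7}{9}$ ($g = -2 + \frac{6 - -5}{9} = -2 + \frac{6 + 5}{9} = -2 + \frac{1}{9} \cdot 11 = -2 + \frac{11}{9} = - \frac{7}{9} \approx -0.77778$)
$w = \frac{1444}{81}$ ($w = \left(5 - \frac{7}{9}\right)^{2} = \left(\frac{38}{9}\right)^{2} = \frac{1444}{81} \approx 17.827$)
$o{\left(s,k \right)} = \frac{7220}{81}$ ($o{\left(s,k \right)} = \frac{1444}{81} \cdot 5 = \frac{7220}{81}$)
$I = -2$ ($I = -2 + \left(8 + 22\right) \left(-19 + 19\right) = -2 + 30 \cdot 0 = -2 + 0 = -2$)
$151 - 109 \left(o{\left(-3,-7 \right)} + I\right) = 151 - 109 \left(\frac{7220}{81} - 2\right) = 151 - \frac{769322}{81} = - \frac{757091}{81}$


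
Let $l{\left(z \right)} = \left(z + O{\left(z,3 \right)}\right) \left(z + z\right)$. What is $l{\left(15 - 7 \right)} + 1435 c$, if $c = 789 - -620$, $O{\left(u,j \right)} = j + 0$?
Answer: $2022091$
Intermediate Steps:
$O{\left(u,j \right)} = j$
$c = 1409$ ($c = 789 + 620 = 1409$)
$l{\left(z \right)} = 2 z \left(3 + z\right)$ ($l{\left(z \right)} = \left(z + 3\right) \left(z + z\right) = \left(3 + z\right) 2 z = 2 z \left(3 + z\right)$)
$l{\left(15 - 7 \right)} + 1435 c = 2 \left(15 - 7\right) \left(3 + \left(15 - 7\right)\right) + 1435 \cdot 1409 = 2 \cdot 8 \left(3 + 8\right) + 2021915 = 2 \cdot 8 \cdot 11 + 2021915 = 176 + 2021915 = 2022091$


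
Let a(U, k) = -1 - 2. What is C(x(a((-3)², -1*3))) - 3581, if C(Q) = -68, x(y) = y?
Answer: -3649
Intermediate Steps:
a(U, k) = -3
C(x(a((-3)², -1*3))) - 3581 = -68 - 3581 = -3649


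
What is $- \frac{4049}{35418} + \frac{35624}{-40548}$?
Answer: $- \frac{118825807}{119677422} \approx -0.99288$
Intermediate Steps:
$- \frac{4049}{35418} + \frac{35624}{-40548} = \left(-4049\right) \frac{1}{35418} + 35624 \left(- \frac{1}{40548}\right) = - \frac{4049}{35418} - \frac{8906}{10137} = - \frac{118825807}{119677422}$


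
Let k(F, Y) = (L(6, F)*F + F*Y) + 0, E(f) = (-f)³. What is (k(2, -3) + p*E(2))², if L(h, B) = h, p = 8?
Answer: 3364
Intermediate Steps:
E(f) = -f³
k(F, Y) = 6*F + F*Y (k(F, Y) = (6*F + F*Y) + 0 = 6*F + F*Y)
(k(2, -3) + p*E(2))² = (2*(6 - 3) + 8*(-1*2³))² = (2*3 + 8*(-1*8))² = (6 + 8*(-8))² = (6 - 64)² = (-58)² = 3364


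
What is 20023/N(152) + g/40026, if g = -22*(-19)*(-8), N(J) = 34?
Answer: 400663451/680442 ≈ 588.83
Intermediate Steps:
g = -3344 (g = 418*(-8) = -3344)
20023/N(152) + g/40026 = 20023/34 - 3344/40026 = 20023*(1/34) - 3344*1/40026 = 20023/34 - 1672/20013 = 400663451/680442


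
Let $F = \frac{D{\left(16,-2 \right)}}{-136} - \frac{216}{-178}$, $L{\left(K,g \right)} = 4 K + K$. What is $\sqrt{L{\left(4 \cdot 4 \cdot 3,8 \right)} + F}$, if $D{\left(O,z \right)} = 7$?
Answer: $\frac{5 \sqrt{353318786}}{6052} \approx 15.529$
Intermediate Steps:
$L{\left(K,g \right)} = 5 K$
$F = \frac{14065}{12104}$ ($F = \frac{7}{-136} - \frac{216}{-178} = 7 \left(- \frac{1}{136}\right) - - \frac{108}{89} = - \frac{7}{136} + \frac{108}{89} = \frac{14065}{12104} \approx 1.162$)
$\sqrt{L{\left(4 \cdot 4 \cdot 3,8 \right)} + F} = \sqrt{5 \cdot 4 \cdot 4 \cdot 3 + \frac{14065}{12104}} = \sqrt{5 \cdot 16 \cdot 3 + \frac{14065}{12104}} = \sqrt{5 \cdot 48 + \frac{14065}{12104}} = \sqrt{240 + \frac{14065}{12104}} = \sqrt{\frac{2919025}{12104}} = \frac{5 \sqrt{353318786}}{6052}$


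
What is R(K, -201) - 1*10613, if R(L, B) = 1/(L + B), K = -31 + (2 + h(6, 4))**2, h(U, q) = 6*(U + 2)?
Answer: -24070283/2268 ≈ -10613.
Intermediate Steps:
h(U, q) = 12 + 6*U (h(U, q) = 6*(2 + U) = 12 + 6*U)
K = 2469 (K = -31 + (2 + (12 + 6*6))**2 = -31 + (2 + (12 + 36))**2 = -31 + (2 + 48)**2 = -31 + 50**2 = -31 + 2500 = 2469)
R(L, B) = 1/(B + L)
R(K, -201) - 1*10613 = 1/(-201 + 2469) - 1*10613 = 1/2268 - 10613 = -24070283/2268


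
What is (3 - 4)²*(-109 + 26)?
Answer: -83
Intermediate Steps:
(3 - 4)²*(-109 + 26) = (-1)²*(-83) = 1*(-83) = -83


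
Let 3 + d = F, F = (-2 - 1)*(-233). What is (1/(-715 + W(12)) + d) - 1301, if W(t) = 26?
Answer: -416846/689 ≈ -605.00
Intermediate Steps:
F = 699 (F = -3*(-233) = 699)
d = 696 (d = -3 + 699 = 696)
(1/(-715 + W(12)) + d) - 1301 = (1/(-715 + 26) + 696) - 1301 = (1/(-689) + 696) - 1301 = (-1/689 + 696) - 1301 = 479543/689 - 1301 = -416846/689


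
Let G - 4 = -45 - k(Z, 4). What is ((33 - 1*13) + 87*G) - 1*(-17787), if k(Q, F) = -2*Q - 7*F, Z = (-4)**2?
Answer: 19460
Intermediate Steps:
Z = 16
k(Q, F) = -7*F - 2*Q
G = 19 (G = 4 + (-45 - (-7*4 - 2*16)) = 4 + (-45 - (-28 - 32)) = 4 + (-45 - 1*(-60)) = 4 + (-45 + 60) = 4 + 15 = 19)
((33 - 1*13) + 87*G) - 1*(-17787) = ((33 - 1*13) + 87*19) - 1*(-17787) = ((33 - 13) + 1653) + 17787 = (20 + 1653) + 17787 = 1673 + 17787 = 19460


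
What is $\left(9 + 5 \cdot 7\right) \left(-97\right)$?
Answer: $-4268$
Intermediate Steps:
$\left(9 + 5 \cdot 7\right) \left(-97\right) = \left(9 + 35\right) \left(-97\right) = 44 \left(-97\right) = -4268$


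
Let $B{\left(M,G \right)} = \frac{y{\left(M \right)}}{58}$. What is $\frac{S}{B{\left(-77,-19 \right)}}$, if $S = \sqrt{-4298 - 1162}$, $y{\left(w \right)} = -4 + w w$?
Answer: $\frac{116 i \sqrt{1365}}{5925} \approx 0.72333 i$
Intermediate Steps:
$y{\left(w \right)} = -4 + w^{2}$
$B{\left(M,G \right)} = - \frac{2}{29} + \frac{M^{2}}{58}$ ($B{\left(M,G \right)} = \frac{-4 + M^{2}}{58} = \left(-4 + M^{2}\right) \frac{1}{58} = - \frac{2}{29} + \frac{M^{2}}{58}$)
$S = 2 i \sqrt{1365}$ ($S = \sqrt{-5460} = 2 i \sqrt{1365} \approx 73.892 i$)
$\frac{S}{B{\left(-77,-19 \right)}} = \frac{2 i \sqrt{1365}}{- \frac{2}{29} + \frac{\left(-77\right)^{2}}{58}} = \frac{2 i \sqrt{1365}}{- \frac{2}{29} + \frac{1}{58} \cdot 5929} = \frac{2 i \sqrt{1365}}{- \frac{2}{29} + \frac{5929}{58}} = \frac{2 i \sqrt{1365}}{\frac{5925}{58}} = 2 i \sqrt{1365} \cdot \frac{58}{5925} = \frac{116 i \sqrt{1365}}{5925}$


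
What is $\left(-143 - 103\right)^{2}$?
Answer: $60516$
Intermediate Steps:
$\left(-143 - 103\right)^{2} = \left(-246\right)^{2} = 60516$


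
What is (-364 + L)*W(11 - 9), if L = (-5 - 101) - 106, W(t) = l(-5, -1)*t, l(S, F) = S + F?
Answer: 6912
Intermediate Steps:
l(S, F) = F + S
W(t) = -6*t (W(t) = (-1 - 5)*t = -6*t)
L = -212 (L = -106 - 106 = -212)
(-364 + L)*W(11 - 9) = (-364 - 212)*(-6*(11 - 9)) = -(-3456)*2 = -576*(-12) = 6912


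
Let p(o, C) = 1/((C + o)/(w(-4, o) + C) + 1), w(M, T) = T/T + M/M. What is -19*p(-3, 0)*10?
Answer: 380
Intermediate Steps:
w(M, T) = 2 (w(M, T) = 1 + 1 = 2)
p(o, C) = 1/(1 + (C + o)/(2 + C)) (p(o, C) = 1/((C + o)/(2 + C) + 1) = 1/(1 + (C + o)/(2 + C)))
-19*p(-3, 0)*10 = -19*(2 + 0)/(2 - 3 + 2*0)*10 = -19*2/(2 - 3 + 0)*10 = -19*2/(-1)*10 = -(-19)*2*10 = -19*(-2)*10 = 38*10 = 380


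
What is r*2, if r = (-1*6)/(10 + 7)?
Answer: -12/17 ≈ -0.70588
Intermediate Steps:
r = -6/17 ≈ -0.35294
r*2 = -6/17*2 = -12/17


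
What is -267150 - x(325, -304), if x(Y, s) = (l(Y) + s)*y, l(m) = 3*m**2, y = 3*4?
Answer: -4066002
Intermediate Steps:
y = 12
x(Y, s) = 12*s + 36*Y**2 (x(Y, s) = (3*Y**2 + s)*12 = (s + 3*Y**2)*12 = 12*s + 36*Y**2)
-267150 - x(325, -304) = -267150 - (12*(-304) + 36*325**2) = -267150 - (-3648 + 36*105625) = -267150 - (-3648 + 3802500) = -267150 - 1*3798852 = -267150 - 3798852 = -4066002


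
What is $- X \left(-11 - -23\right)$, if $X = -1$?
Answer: $12$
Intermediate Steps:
$- X \left(-11 - -23\right) = \left(-1\right) \left(-1\right) \left(-11 - -23\right) = 1 \left(-11 + 23\right) = 1 \cdot 12 = 12$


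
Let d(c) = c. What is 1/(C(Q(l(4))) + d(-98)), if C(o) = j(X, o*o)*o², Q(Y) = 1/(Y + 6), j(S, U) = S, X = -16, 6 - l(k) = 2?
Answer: -25/2454 ≈ -0.010187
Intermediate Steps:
l(k) = 4 (l(k) = 6 - 1*2 = 6 - 2 = 4)
Q(Y) = 1/(6 + Y)
C(o) = -16*o²
1/(C(Q(l(4))) + d(-98)) = 1/(-16/(6 + 4)² - 98) = 1/(-16*(1/10)² - 98) = 1/(-16*(⅒)² - 98) = 1/(-16*1/100 - 98) = 1/(-4/25 - 98) = 1/(-2454/25) = -25/2454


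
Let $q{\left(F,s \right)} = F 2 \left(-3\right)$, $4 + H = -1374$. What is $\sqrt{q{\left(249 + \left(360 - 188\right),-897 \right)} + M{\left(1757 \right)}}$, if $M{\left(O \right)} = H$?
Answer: $8 i \sqrt{61} \approx 62.482 i$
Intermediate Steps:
$H = -1378$ ($H = -4 - 1374 = -1378$)
$M{\left(O \right)} = -1378$
$q{\left(F,s \right)} = - 6 F$ ($q{\left(F,s \right)} = 2 F \left(-3\right) = - 6 F$)
$\sqrt{q{\left(249 + \left(360 - 188\right),-897 \right)} + M{\left(1757 \right)}} = \sqrt{- 6 \left(249 + \left(360 - 188\right)\right) - 1378} = \sqrt{- 6 \left(249 + 172\right) - 1378} = \sqrt{\left(-6\right) 421 - 1378} = \sqrt{-2526 - 1378} = \sqrt{-3904} = 8 i \sqrt{61}$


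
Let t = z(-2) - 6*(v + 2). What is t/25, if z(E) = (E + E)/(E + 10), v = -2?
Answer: -1/50 ≈ -0.020000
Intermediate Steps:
z(E) = 2*E/(10 + E) (z(E) = (2*E)/(10 + E) = 2*E/(10 + E))
t = -½ (t = 2*(-2)/(10 - 2) - 6*(-2 + 2) = 2*(-2)/8 - 6*0 = 2*(-2)*(⅛) - 1*0 = -½ + 0 = -½ ≈ -0.50000)
t/25 = -½/25 = (1/25)*(-½) = -1/50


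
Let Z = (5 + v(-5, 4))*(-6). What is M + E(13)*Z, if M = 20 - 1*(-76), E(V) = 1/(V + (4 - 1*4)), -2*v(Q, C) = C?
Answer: 1230/13 ≈ 94.615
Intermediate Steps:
v(Q, C) = -C/2
E(V) = 1/V (E(V) = 1/(V + (4 - 4)) = 1/(V + 0) = 1/V)
Z = -18 (Z = (5 - ½*4)*(-6) = (5 - 2)*(-6) = 3*(-6) = -18)
M = 96 (M = 20 + 76 = 96)
M + E(13)*Z = 96 - 18/13 = 1230/13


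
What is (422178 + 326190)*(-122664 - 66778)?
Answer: -141772330656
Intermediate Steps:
(422178 + 326190)*(-122664 - 66778) = 748368*(-189442) = -141772330656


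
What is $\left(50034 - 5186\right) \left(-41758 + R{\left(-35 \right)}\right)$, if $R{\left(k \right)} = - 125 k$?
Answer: $-1676552784$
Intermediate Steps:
$\left(50034 - 5186\right) \left(-41758 + R{\left(-35 \right)}\right) = \left(50034 - 5186\right) \left(-41758 - -4375\right) = 44848 \left(-41758 + 4375\right) = 44848 \left(-37383\right) = -1676552784$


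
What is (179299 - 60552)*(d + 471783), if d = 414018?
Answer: 105186211347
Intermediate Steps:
(179299 - 60552)*(d + 471783) = (179299 - 60552)*(414018 + 471783) = 118747*885801 = 105186211347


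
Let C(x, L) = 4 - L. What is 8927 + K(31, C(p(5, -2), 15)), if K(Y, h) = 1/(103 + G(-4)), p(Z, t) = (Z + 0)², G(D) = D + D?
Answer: 848066/95 ≈ 8927.0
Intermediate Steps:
G(D) = 2*D
p(Z, t) = Z²
K(Y, h) = 1/95 (K(Y, h) = 1/(103 + 2*(-4)) = 1/(103 - 8) = 1/95)
8927 + K(31, C(p(5, -2), 15)) = 8927 + 1/95 = 848066/95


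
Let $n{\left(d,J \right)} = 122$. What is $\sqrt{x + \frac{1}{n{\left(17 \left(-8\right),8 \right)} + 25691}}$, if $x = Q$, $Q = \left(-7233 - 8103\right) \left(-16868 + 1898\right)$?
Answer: $\frac{\sqrt{152971618958168293}}{25813} \approx 15152.0$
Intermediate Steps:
$Q = 229579920$ ($Q = \left(-15336\right) \left(-14970\right) = 229579920$)
$x = 229579920$
$\sqrt{x + \frac{1}{n{\left(17 \left(-8\right),8 \right)} + 25691}} = \sqrt{229579920 + \frac{1}{122 + 25691}} = \sqrt{229579920 + \frac{1}{25813}} = \sqrt{\frac{5926146474961}{25813}} = \frac{\sqrt{152971618958168293}}{25813}$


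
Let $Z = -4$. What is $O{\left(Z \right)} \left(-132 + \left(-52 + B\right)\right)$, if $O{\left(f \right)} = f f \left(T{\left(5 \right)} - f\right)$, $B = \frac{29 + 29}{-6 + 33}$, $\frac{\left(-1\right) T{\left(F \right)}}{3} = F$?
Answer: $\frac{864160}{27} \approx 32006.0$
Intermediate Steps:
$T{\left(F \right)} = - 3 F$
$B = \frac{58}{27} \approx 2.1481$
$O{\left(f \right)} = f^{2} \left(-15 - f\right)$ ($O{\left(f \right)} = f f \left(\left(-3\right) 5 - f\right) = f^{2} \left(-15 - f\right)$)
$O{\left(Z \right)} \left(-132 + \left(-52 + B\right)\right) = \left(-4\right)^{2} \left(-15 - -4\right) \left(-132 + \left(-52 + \frac{58}{27}\right)\right) = 16 \left(-15 + 4\right) \left(-132 - \frac{1346}{27}\right) = 16 \left(-11\right) \left(- \frac{4910}{27}\right) = \left(-176\right) \left(- \frac{4910}{27}\right) = \frac{864160}{27}$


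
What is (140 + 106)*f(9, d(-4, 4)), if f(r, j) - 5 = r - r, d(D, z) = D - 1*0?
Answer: 1230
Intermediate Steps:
d(D, z) = D (d(D, z) = D + 0 = D)
f(r, j) = 5 (f(r, j) = 5 + (r - r) = 5 + 0 = 5)
(140 + 106)*f(9, d(-4, 4)) = (140 + 106)*5 = 246*5 = 1230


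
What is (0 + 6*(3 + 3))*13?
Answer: 468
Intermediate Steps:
(0 + 6*(3 + 3))*13 = (0 + 6*6)*13 = (0 + 36)*13 = 36*13 = 468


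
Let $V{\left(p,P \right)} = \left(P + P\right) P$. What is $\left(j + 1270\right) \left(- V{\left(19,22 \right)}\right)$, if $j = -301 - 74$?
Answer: $-866360$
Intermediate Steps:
$V{\left(p,P \right)} = 2 P^{2}$ ($V{\left(p,P \right)} = 2 P P = 2 P^{2}$)
$j = -375$
$\left(j + 1270\right) \left(- V{\left(19,22 \right)}\right) = \left(-375 + 1270\right) \left(- 2 \cdot 22^{2}\right) = 895 \left(- 2 \cdot 484\right) = 895 \left(\left(-1\right) 968\right) = 895 \left(-968\right) = -866360$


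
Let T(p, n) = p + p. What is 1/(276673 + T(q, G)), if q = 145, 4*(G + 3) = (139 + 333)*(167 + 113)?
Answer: 1/276963 ≈ 3.6106e-6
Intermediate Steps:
G = 33037 (G = -3 + ((139 + 333)*(167 + 113))/4 = -3 + (472*280)/4 = -3 + (1/4)*132160 = -3 + 33040 = 33037)
T(p, n) = 2*p
1/(276673 + T(q, G)) = 1/(276673 + 2*145) = 1/(276673 + 290) = 1/276963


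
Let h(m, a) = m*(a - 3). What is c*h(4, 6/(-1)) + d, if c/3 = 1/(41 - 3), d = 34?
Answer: 592/19 ≈ 31.158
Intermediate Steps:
c = 3/38 (c = 3/(41 - 3) = 3/38 ≈ 0.078947)
h(m, a) = m*(-3 + a)
c*h(4, 6/(-1)) + d = 3*(4*(-3 + 6/(-1)))/38 + 34 = 3*(4*(-3 + 6*(-1)))/38 + 34 = 3*(4*(-3 - 6))/38 + 34 = 3*(4*(-9))/38 + 34 = (3/38)*(-36) + 34 = -54/19 + 34 = 592/19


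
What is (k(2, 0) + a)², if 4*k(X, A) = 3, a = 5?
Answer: 529/16 ≈ 33.063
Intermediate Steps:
k(X, A) = ¾ (k(X, A) = (¼)*3 = ¾)
(k(2, 0) + a)² = (¾ + 5)² = (23/4)² = 529/16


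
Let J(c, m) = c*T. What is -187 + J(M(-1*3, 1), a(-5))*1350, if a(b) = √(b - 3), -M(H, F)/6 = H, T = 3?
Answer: 72713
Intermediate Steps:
M(H, F) = -6*H
a(b) = √(-3 + b)
J(c, m) = 3*c (J(c, m) = c*3 = 3*c)
-187 + J(M(-1*3, 1), a(-5))*1350 = -187 + (3*(-(-6)*3))*1350 = -187 + (3*(-6*(-3)))*1350 = -187 + (3*18)*1350 = -187 + 54*1350 = -187 + 72900 = 72713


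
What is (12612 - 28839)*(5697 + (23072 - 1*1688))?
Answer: -439443387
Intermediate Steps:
(12612 - 28839)*(5697 + (23072 - 1*1688)) = -16227*(5697 + (23072 - 1688)) = -16227*(5697 + 21384) = -16227*27081 = -439443387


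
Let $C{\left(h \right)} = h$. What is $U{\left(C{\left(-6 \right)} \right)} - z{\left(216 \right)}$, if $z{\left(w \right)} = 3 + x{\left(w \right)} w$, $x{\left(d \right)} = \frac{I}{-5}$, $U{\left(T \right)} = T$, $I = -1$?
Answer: $- \frac{261}{5} \approx -52.2$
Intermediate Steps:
$x{\left(d \right)} = \frac{1}{5}$ ($x{\left(d \right)} = - \frac{1}{-5} = \left(-1\right) \left(- \frac{1}{5}\right) = \frac{1}{5}$)
$z{\left(w \right)} = 3 + \frac{w}{5}$
$U{\left(C{\left(-6 \right)} \right)} - z{\left(216 \right)} = -6 - \left(3 + \frac{1}{5} \cdot 216\right) = -6 - \left(3 + \frac{216}{5}\right) = -6 - \frac{231}{5} = - \frac{261}{5}$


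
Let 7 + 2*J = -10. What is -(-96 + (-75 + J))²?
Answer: -128881/4 ≈ -32220.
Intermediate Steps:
J = -17/2 (J = -7/2 + (½)*(-10) = -7/2 - 5 = -17/2 ≈ -8.5000)
-(-96 + (-75 + J))² = -(-96 + (-75 - 17/2))² = -(-96 - 167/2)² = -(-359/2)² = -1*128881/4 = -128881/4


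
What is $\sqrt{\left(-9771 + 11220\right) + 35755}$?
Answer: $2 \sqrt{9301} \approx 192.88$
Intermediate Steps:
$\sqrt{\left(-9771 + 11220\right) + 35755} = \sqrt{1449 + 35755} = \sqrt{37204} = 2 \sqrt{9301}$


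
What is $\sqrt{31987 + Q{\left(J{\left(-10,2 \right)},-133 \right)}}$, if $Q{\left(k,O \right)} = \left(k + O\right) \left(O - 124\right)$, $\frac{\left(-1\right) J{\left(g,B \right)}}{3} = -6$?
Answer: $3 \sqrt{6838} \approx 248.08$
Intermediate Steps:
$J{\left(g,B \right)} = 18$ ($J{\left(g,B \right)} = \left(-3\right) \left(-6\right) = 18$)
$Q{\left(k,O \right)} = \left(-124 + O\right) \left(O + k\right)$ ($Q{\left(k,O \right)} = \left(O + k\right) \left(-124 + O\right) = \left(-124 + O\right) \left(O + k\right)$)
$\sqrt{31987 + Q{\left(J{\left(-10,2 \right)},-133 \right)}} = \sqrt{31987 - \left(-11866 - 17689\right)} = \sqrt{31987 + \left(17689 + 16492 - 2232 - 2394\right)} = \sqrt{31987 + 29555} = \sqrt{61542} = 3 \sqrt{6838}$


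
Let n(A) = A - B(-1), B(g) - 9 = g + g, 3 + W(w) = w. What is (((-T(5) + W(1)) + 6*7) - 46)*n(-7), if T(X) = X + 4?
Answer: 210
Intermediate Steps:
W(w) = -3 + w
T(X) = 4 + X
B(g) = 9 + 2*g (B(g) = 9 + (g + g) = 9 + 2*g)
n(A) = -7 + A (n(A) = A - (9 + 2*(-1)) = A - (9 - 2) = A - 1*7 = A - 7 = -7 + A)
(((-T(5) + W(1)) + 6*7) - 46)*n(-7) = (((-(4 + 5) + (-3 + 1)) + 6*7) - 46)*(-7 - 7) = (((-1*9 - 2) + 42) - 46)*(-14) = (((-9 - 2) + 42) - 46)*(-14) = ((-11 + 42) - 46)*(-14) = (31 - 46)*(-14) = -15*(-14) = 210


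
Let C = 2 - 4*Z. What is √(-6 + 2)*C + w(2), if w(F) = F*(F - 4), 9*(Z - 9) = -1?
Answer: -4 - 604*I/9 ≈ -4.0 - 67.111*I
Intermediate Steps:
Z = 80/9 (Z = 9 + (⅑)*(-1) = 9 - ⅑ = 80/9 ≈ 8.8889)
w(F) = F*(-4 + F)
C = -302/9 (C = 2 - 4*80/9 = 2 - 320/9 = -302/9 ≈ -33.556)
√(-6 + 2)*C + w(2) = √(-6 + 2)*(-302/9) + 2*(-4 + 2) = √(-4)*(-302/9) + 2*(-2) = (2*I)*(-302/9) - 4 = -604*I/9 - 4 = -4 - 604*I/9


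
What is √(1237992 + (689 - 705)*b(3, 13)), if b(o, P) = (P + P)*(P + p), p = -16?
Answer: 2*√309810 ≈ 1113.2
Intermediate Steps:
b(o, P) = 2*P*(-16 + P) (b(o, P) = (P + P)*(P - 16) = (2*P)*(-16 + P) = 2*P*(-16 + P))
√(1237992 + (689 - 705)*b(3, 13)) = √(1237992 + (689 - 705)*(2*13*(-16 + 13))) = √(1237992 - 32*13*(-3)) = √(1237992 - 16*(-78)) = √(1237992 + 1248) = √1239240 = 2*√309810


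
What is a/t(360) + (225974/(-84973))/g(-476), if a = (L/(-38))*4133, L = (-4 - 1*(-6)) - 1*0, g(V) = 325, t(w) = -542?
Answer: 15972968239/40627412150 ≈ 0.39316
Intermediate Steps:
L = 2 (L = (-4 + 6) + 0 = 2 + 0 = 2)
a = -4133/19 (a = (2/(-38))*4133 = (2*(-1/38))*4133 = -1/19*4133 = -4133/19 ≈ -217.53)
a/t(360) + (225974/(-84973))/g(-476) = -4133/19/(-542) + (225974/(-84973))/325 = -4133/19*(-1/542) + (225974*(-1/84973))*(1/325) = 4133/10298 - 32282/12139*1/325 = 4133/10298 - 32282/3945175 = 15972968239/40627412150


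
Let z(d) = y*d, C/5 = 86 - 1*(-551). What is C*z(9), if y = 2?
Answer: 57330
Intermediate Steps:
C = 3185 (C = 5*(86 - 1*(-551)) = 5*(86 + 551) = 5*637 = 3185)
z(d) = 2*d
C*z(9) = 3185*(2*9) = 3185*18 = 57330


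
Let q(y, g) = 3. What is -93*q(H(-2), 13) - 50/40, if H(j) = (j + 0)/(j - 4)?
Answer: -1121/4 ≈ -280.25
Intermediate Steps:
H(j) = j/(-4 + j)
-93*q(H(-2), 13) - 50/40 = -93*3 - 50/40 = -279 - 50*1/40 = -279 - 5/4 = -1121/4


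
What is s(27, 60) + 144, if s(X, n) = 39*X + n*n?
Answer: 4797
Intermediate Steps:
s(X, n) = n² + 39*X (s(X, n) = 39*X + n² = n² + 39*X)
s(27, 60) + 144 = (60² + 39*27) + 144 = (3600 + 1053) + 144 = 4653 + 144 = 4797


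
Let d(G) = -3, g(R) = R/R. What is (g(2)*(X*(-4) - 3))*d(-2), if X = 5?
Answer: 69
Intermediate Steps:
g(R) = 1
(g(2)*(X*(-4) - 3))*d(-2) = (1*(5*(-4) - 3))*(-3) = (1*(-20 - 3))*(-3) = (1*(-23))*(-3) = -23*(-3) = 69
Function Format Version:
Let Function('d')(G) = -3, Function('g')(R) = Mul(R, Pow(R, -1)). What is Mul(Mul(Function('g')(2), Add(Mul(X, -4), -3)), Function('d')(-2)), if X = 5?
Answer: 69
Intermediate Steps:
Function('g')(R) = 1
Mul(Mul(Function('g')(2), Add(Mul(X, -4), -3)), Function('d')(-2)) = Mul(Mul(1, Add(Mul(5, -4), -3)), -3) = Mul(Mul(1, Add(-20, -3)), -3) = Mul(Mul(1, -23), -3) = Mul(-23, -3) = 69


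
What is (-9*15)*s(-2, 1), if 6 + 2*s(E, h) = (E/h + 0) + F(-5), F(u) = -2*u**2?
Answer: 3915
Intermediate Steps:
s(E, h) = -28 + E/(2*h) (s(E, h) = -3 + ((E/h + 0) - 2*(-5)**2)/2 = -3 + (E/h - 2*25)/2 = -3 + (E/h - 50)/2 = -3 + (-50 + E/h)/2 = -3 + (-25 + E/(2*h)) = -28 + E/(2*h))
(-9*15)*s(-2, 1) = (-9*15)*(-28 + (1/2)*(-2)/1) = -135*(-28 + (1/2)*(-2)*1) = -135*(-28 - 1) = -135*(-29) = 3915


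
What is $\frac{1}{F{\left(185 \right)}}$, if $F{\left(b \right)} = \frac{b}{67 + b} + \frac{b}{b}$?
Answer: $\frac{252}{437} \approx 0.57666$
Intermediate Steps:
$F{\left(b \right)} = 1 + \frac{b}{67 + b}$ ($F{\left(b \right)} = \frac{b}{67 + b} + 1 = 1 + \frac{b}{67 + b}$)
$\frac{1}{F{\left(185 \right)}} = \frac{1}{\frac{1}{67 + 185} \left(67 + 2 \cdot 185\right)} = \frac{1}{\frac{1}{252} \left(67 + 370\right)} = \frac{1}{\frac{1}{252} \cdot 437} = \frac{1}{\frac{437}{252}} = \frac{252}{437}$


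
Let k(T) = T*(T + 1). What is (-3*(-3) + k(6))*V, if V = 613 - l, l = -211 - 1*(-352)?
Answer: 24072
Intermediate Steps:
k(T) = T*(1 + T)
l = 141 (l = -211 + 352 = 141)
V = 472 (V = 613 - 1*141 = 613 - 141 = 472)
(-3*(-3) + k(6))*V = (-3*(-3) + 6*(1 + 6))*472 = (9 + 6*7)*472 = (9 + 42)*472 = 51*472 = 24072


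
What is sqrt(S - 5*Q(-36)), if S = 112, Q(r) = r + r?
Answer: 2*sqrt(118) ≈ 21.726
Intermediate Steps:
Q(r) = 2*r
sqrt(S - 5*Q(-36)) = sqrt(112 - 10*(-36)) = sqrt(112 - 5*(-72)) = sqrt(112 + 360) = sqrt(472) = 2*sqrt(118)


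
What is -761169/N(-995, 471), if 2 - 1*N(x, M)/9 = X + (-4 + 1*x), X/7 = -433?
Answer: -253723/12096 ≈ -20.976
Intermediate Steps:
X = -3031 (X = 7*(-433) = -3031)
N(x, M) = 27333 - 9*x (N(x, M) = 18 - 9*(-3031 + (-4 + 1*x)) = 18 - 9*(-3031 + (-4 + x)) = 18 - 9*(-3035 + x) = 18 + (27315 - 9*x) = 27333 - 9*x)
-761169/N(-995, 471) = -761169/(27333 - 9*(-995)) = -761169/(27333 + 8955) = -761169/36288 = -761169*1/36288 = -253723/12096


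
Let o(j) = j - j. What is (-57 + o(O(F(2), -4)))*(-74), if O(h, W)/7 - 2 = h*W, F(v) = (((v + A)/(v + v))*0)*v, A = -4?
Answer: 4218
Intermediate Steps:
F(v) = 0 (F(v) = (((v - 4)/(v + v))*0)*v = (((-4 + v)/((2*v)))*0)*v = (((-4 + v)*(1/(2*v)))*0)*v = (((-4 + v)/(2*v))*0)*v = 0*v = 0)
O(h, W) = 14 + 7*W*h (O(h, W) = 14 + 7*(h*W) = 14 + 7*(W*h) = 14 + 7*W*h)
o(j) = 0
(-57 + o(O(F(2), -4)))*(-74) = (-57 + 0)*(-74) = -57*(-74) = 4218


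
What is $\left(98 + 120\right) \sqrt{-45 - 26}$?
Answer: $218 i \sqrt{71} \approx 1836.9 i$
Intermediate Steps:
$\left(98 + 120\right) \sqrt{-45 - 26} = 218 \sqrt{-71} = 218 i \sqrt{71}$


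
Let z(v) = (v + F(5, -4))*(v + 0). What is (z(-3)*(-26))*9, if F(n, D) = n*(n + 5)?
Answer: 32994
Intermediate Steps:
F(n, D) = n*(5 + n)
z(v) = v*(50 + v) (z(v) = (v + 5*(5 + 5))*(v + 0) = (v + 5*10)*v = (v + 50)*v = (50 + v)*v = v*(50 + v))
(z(-3)*(-26))*9 = (-3*(50 - 3)*(-26))*9 = (-3*47*(-26))*9 = -141*(-26)*9 = 3666*9 = 32994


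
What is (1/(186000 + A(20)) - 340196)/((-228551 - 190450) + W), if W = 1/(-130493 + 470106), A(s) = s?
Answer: 21491817750871347/26470308673564240 ≈ 0.81192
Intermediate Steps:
W = 1/339613 ≈ 2.9445e-6
(1/(186000 + A(20)) - 340196)/((-228551 - 190450) + W) = (1/(186000 + 20) - 340196)/((-228551 - 190450) + 1/339613) = (1/186020 - 340196)/(-419001 + 1/339613) = (1/186020 - 340196)/(-142298186612/339613) = -63283259919/186020*(-339613/142298186612) = 21491817750871347/26470308673564240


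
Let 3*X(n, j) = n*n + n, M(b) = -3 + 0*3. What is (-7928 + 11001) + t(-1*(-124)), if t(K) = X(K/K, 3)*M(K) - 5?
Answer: 3066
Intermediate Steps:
M(b) = -3 (M(b) = -3 + 0 = -3)
X(n, j) = n/3 + n²/3 (X(n, j) = (n*n + n)/3 = (n² + n)/3 = (n + n²)/3 = n/3 + n²/3)
t(K) = -7 (t(K) = ((K/K)*(1 + K/K)/3)*(-3) - 5 = ((⅓)*1*(1 + 1))*(-3) - 5 = ((⅓)*1*2)*(-3) - 5 = (⅔)*(-3) - 5 = -2 - 5 = -7)
(-7928 + 11001) + t(-1*(-124)) = (-7928 + 11001) - 7 = 3073 - 7 = 3066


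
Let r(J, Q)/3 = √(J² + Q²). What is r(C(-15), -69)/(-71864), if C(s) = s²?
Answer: -9*√6154/71864 ≈ -0.0098245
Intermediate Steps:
r(J, Q) = 3*√(J² + Q²)
r(C(-15), -69)/(-71864) = (3*√(((-15)²)² + (-69)²))/(-71864) = (3*√(225² + 4761))*(-1/71864) = (3*√(50625 + 4761))*(-1/71864) = (3*√55386)*(-1/71864) = (3*(3*√6154))*(-1/71864) = (9*√6154)*(-1/71864) = -9*√6154/71864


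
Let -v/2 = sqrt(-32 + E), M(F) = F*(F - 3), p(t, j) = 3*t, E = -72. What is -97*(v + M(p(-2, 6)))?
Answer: -5238 + 388*I*sqrt(26) ≈ -5238.0 + 1978.4*I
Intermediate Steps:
M(F) = F*(-3 + F)
v = -4*I*sqrt(26) (v = -2*sqrt(-32 - 72) = -4*I*sqrt(26) ≈ -20.396*I)
-97*(v + M(p(-2, 6))) = -97*(-4*I*sqrt(26) + (3*(-2))*(-3 + 3*(-2))) = -97*(-4*I*sqrt(26) - 6*(-3 - 6)) = -97*(-4*I*sqrt(26) - 6*(-9)) = -97*(-4*I*sqrt(26) + 54) = -97*(54 - 4*I*sqrt(26)) = -5238 + 388*I*sqrt(26)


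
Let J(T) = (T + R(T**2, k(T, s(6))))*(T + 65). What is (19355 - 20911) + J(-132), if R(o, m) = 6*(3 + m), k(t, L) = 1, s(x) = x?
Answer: 5680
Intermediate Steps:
R(o, m) = 18 + 6*m
J(T) = (24 + T)*(65 + T) (J(T) = (T + (18 + 6*1))*(T + 65) = (T + (18 + 6))*(65 + T) = (T + 24)*(65 + T) = (24 + T)*(65 + T))
(19355 - 20911) + J(-132) = (19355 - 20911) + (1560 + (-132)**2 + 89*(-132)) = -1556 + (1560 + 17424 - 11748) = -1556 + 7236 = 5680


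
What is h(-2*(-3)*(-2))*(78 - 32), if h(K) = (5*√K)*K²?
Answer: 66240*I*√3 ≈ 1.1473e+5*I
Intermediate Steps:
h(K) = 5*K^(5/2)
h(-2*(-3)*(-2))*(78 - 32) = (5*(-2*(-3)*(-2))^(5/2))*(78 - 32) = (5*(6*(-2))^(5/2))*46 = (5*(-12)^(5/2))*46 = (5*(288*I*√3))*46 = (1440*I*√3)*46 = 66240*I*√3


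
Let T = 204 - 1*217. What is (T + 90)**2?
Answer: 5929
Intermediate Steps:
T = -13 (T = 204 - 217 = -13)
(T + 90)**2 = (-13 + 90)**2 = 77**2 = 5929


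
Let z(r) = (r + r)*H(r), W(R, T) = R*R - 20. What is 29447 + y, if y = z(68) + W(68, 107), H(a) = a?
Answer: 43299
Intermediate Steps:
W(R, T) = -20 + R² (W(R, T) = R² - 20 = -20 + R²)
z(r) = 2*r² (z(r) = (r + r)*r = (2*r)*r = 2*r²)
y = 13852 (y = 2*68² + (-20 + 68²) = 2*4624 + (-20 + 4624) = 9248 + 4604 = 13852)
29447 + y = 29447 + 13852 = 43299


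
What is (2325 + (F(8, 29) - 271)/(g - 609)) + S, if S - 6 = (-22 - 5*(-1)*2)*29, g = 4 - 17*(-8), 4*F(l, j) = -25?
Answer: 3721217/1876 ≈ 1983.6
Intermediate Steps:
F(l, j) = -25/4 (F(l, j) = (¼)*(-25) = -25/4)
g = 140 (g = 4 + 136 = 140)
S = -342 (S = 6 + (-22 - 5*(-1)*2)*29 = 6 + (-22 + 5*2)*29 = 6 + (-22 + 10)*29 = 6 - 12*29 = 6 - 348 = -342)
(2325 + (F(8, 29) - 271)/(g - 609)) + S = (2325 + (-25/4 - 271)/(140 - 609)) - 342 = (2325 - 1109/4/(-469)) - 342 = (2325 - 1109/4*(-1/469)) - 342 = (2325 + 1109/1876) - 342 = 4362809/1876 - 342 = 3721217/1876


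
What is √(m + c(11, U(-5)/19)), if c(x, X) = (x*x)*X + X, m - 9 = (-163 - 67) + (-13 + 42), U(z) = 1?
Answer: I*√66994/19 ≈ 13.623*I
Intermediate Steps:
m = -192 (m = 9 + ((-163 - 67) + (-13 + 42)) = 9 + (-230 + 29) = 9 - 201 = -192)
c(x, X) = X + X*x² (c(x, X) = x²*X + X = X*x² + X = X + X*x²)
√(m + c(11, U(-5)/19)) = √(-192 + (1/19)*(1 + 11²)) = √(-192 + (1*(1/19))*(1 + 121)) = √(-192 + (1/19)*122) = √(-192 + 122/19) = √(-3526/19) = I*√66994/19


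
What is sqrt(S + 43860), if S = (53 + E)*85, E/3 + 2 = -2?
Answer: sqrt(47345) ≈ 217.59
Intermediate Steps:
E = -12 (E = -6 + 3*(-2) = -6 - 6 = -12)
S = 3485 (S = (53 - 12)*85 = 41*85 = 3485)
sqrt(S + 43860) = sqrt(3485 + 43860) = sqrt(47345)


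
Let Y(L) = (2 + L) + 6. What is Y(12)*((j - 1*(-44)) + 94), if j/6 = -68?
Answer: -5400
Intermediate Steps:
j = -408 (j = 6*(-68) = -408)
Y(L) = 8 + L
Y(12)*((j - 1*(-44)) + 94) = (8 + 12)*((-408 - 1*(-44)) + 94) = 20*((-408 + 44) + 94) = 20*(-364 + 94) = 20*(-270) = -5400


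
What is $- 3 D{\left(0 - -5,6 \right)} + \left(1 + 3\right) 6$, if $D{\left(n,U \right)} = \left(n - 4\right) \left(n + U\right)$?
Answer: $-9$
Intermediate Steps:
$D{\left(n,U \right)} = \left(-4 + n\right) \left(U + n\right)$
$- 3 D{\left(0 - -5,6 \right)} + \left(1 + 3\right) 6 = - 3 \left(\left(0 - -5\right)^{2} - 24 - 4 \left(0 - -5\right) + 6 \left(0 - -5\right)\right) + \left(1 + 3\right) 6 = - 3 \left(\left(0 + 5\right)^{2} - 24 - 4 \left(0 + 5\right) + 6 \left(0 + 5\right)\right) + 4 \cdot 6 = - 3 \left(5^{2} - 24 - 20 + 6 \cdot 5\right) + 24 = - 3 \left(25 - 24 - 20 + 30\right) + 24 = \left(-3\right) 11 + 24 = -33 + 24 = -9$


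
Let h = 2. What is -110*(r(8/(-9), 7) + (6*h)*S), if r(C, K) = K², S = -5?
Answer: 1210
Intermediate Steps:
-110*(r(8/(-9), 7) + (6*h)*S) = -110*(7² + (6*2)*(-5)) = -110*(49 + 12*(-5)) = -110*(49 - 60) = -110*(-11) = 1210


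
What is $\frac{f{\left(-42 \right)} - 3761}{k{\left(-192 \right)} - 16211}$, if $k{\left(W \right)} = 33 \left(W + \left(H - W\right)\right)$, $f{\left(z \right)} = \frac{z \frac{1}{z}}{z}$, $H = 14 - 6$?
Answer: $\frac{157963}{669774} \approx 0.23585$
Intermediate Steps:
$H = 8$ ($H = 14 - 6 = 8$)
$f{\left(z \right)} = \frac{1}{z}$ ($f{\left(z \right)} = 1 \frac{1}{z} = \frac{1}{z}$)
$k{\left(W \right)} = 264$ ($k{\left(W \right)} = 33 \left(W - \left(-8 + W\right)\right) = 33 \cdot 8 = 264$)
$\frac{f{\left(-42 \right)} - 3761}{k{\left(-192 \right)} - 16211} = \frac{\frac{1}{-42} - 3761}{264 - 16211} = \frac{- \frac{1}{42} - 3761}{-15947} = \left(- \frac{157963}{42}\right) \left(- \frac{1}{15947}\right) = \frac{157963}{669774}$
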